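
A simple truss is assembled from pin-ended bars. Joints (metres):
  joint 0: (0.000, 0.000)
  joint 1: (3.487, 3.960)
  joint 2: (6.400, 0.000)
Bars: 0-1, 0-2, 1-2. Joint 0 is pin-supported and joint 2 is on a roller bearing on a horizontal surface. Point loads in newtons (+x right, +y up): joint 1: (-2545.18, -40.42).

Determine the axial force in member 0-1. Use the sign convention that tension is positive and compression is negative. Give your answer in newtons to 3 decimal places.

N=3 nodes, M=3 members, R=3 reactions → 2N=6, M+R=6
member 0 (0-1): L=5.2764, (cx,cy)=(0.6609,0.7505)
member 1 (0-2): L=6.4000, (cx,cy)=(1.0000,0.0000)
member 2 (1-2): L=4.9160, (cx,cy)=(0.5926,-0.8055)
solve A·x = −loads:
  F[0-1] = -2122.8692 N (compression)
  F[0-2] = -1142.2546 N (compression)
  F[1-2] = +1927.6817 N (tension)
  Rx@0 = +2545.1800 N
  Ry@0 = +1593.2275 N
  Ry@2 = -1552.8075 N

-2122.869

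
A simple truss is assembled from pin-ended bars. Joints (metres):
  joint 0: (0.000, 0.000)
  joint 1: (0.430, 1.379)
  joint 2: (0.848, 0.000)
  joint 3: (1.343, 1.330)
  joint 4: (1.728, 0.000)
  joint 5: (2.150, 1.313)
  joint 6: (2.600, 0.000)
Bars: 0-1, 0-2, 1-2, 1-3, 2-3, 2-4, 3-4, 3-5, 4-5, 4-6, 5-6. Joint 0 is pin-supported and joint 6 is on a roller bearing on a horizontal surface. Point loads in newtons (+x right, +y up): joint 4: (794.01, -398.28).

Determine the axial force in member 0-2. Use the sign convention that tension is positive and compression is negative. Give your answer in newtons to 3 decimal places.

N=7 nodes, M=11 members, R=3 reactions → 2N=14, M+R=14
member 0 (0-1): L=1.4445, (cx,cy)=(0.2977,0.9547)
member 1 (0-2): L=0.8480, (cx,cy)=(1.0000,0.0000)
member 2 (1-2): L=1.4410, (cx,cy)=(0.2901,-0.9570)
member 3 (1-3): L=0.9143, (cx,cy)=(0.9986,-0.0536)
member 4 (2-3): L=1.4191, (cx,cy)=(0.3488,0.9372)
member 5 (2-4): L=0.8800, (cx,cy)=(1.0000,0.0000)
member 6 (3-4): L=1.3846, (cx,cy)=(0.2781,-0.9606)
member 7 (3-5): L=0.8072, (cx,cy)=(0.9998,-0.0211)
member 8 (4-5): L=1.3791, (cx,cy)=(0.3060,0.9520)
member 9 (4-6): L=0.8720, (cx,cy)=(1.0000,0.0000)
member 10 (5-6): L=1.3880, (cx,cy)=(0.3242,-0.9460)
solve A·x = −loads:
  F[0-1] = -139.9203 N (compression)
  F[0-2] = +835.6620 N (tension)
  F[1-2] = +144.2615 N (tension)
  F[1-3] = -83.6202 N (compression)
  F[2-3] = -147.3102 N (compression)
  F[2-4] = +928.8926 N (tension)
  F[3-4] = +142.8903 N (tension)
  F[3-5] = -174.6532 N (compression)
  F[4-5] = +274.1752 N (tension)
  F[4-6] = +90.7208 N (tension)
  F[5-6] = -279.8177 N (compression)
  Rx@0 = -794.0100 N
  Ry@0 = +133.5770 N
  Ry@6 = +264.7030 N

835.662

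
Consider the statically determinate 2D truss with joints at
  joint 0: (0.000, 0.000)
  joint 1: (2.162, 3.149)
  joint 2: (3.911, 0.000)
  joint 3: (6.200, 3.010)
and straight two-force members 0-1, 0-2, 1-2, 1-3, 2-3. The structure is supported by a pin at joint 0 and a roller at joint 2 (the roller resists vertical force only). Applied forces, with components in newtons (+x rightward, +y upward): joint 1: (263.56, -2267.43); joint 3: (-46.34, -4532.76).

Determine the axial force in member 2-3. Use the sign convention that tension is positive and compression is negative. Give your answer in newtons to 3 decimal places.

-5551.225

N=4 nodes, M=5 members, R=3 reactions → 2N=8, M+R=8
member 0 (0-1): L=3.8197, (cx,cy)=(0.5660,0.8244)
member 1 (0-2): L=3.9110, (cx,cy)=(1.0000,0.0000)
member 2 (1-2): L=3.6021, (cx,cy)=(0.4855,-0.8742)
member 3 (1-3): L=4.0404, (cx,cy)=(0.9994,-0.0344)
member 4 (2-3): L=3.7815, (cx,cy)=(0.6053,0.7960)
solve A·x = −loads:
  F[0-1] = +2202.1433 N (tension)
  F[0-2] = -1029.2074 N (compression)
  F[1-2] = -4800.8547 N (compression)
  F[1-3] = +3315.8787 N (tension)
  F[2-3] = -5551.2249 N (compression)
  Rx@0 = -217.2200 N
  Ry@0 = -1815.4486 N
  Ry@2 = +8615.6386 N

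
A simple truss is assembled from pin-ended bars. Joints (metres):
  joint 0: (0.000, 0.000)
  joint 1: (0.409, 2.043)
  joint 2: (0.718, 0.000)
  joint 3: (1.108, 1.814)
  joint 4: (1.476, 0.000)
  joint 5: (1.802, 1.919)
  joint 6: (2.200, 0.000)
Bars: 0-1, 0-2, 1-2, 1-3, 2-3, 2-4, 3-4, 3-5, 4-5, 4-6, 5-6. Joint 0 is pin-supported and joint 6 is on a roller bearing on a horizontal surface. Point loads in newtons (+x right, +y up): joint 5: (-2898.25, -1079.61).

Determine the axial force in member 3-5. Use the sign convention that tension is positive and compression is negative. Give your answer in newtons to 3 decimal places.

N=7 nodes, M=11 members, R=3 reactions → 2N=14, M+R=14
member 0 (0-1): L=2.0835, (cx,cy)=(0.1963,0.9805)
member 1 (0-2): L=0.7180, (cx,cy)=(1.0000,0.0000)
member 2 (1-2): L=2.0662, (cx,cy)=(0.1495,-0.9888)
member 3 (1-3): L=0.7356, (cx,cy)=(0.9503,-0.3113)
member 4 (2-3): L=1.8555, (cx,cy)=(0.2102,0.9777)
member 5 (2-4): L=0.7580, (cx,cy)=(1.0000,0.0000)
member 6 (3-4): L=1.8510, (cx,cy)=(0.1988,-0.9800)
member 7 (3-5): L=0.7019, (cx,cy)=(0.9887,0.1496)
member 8 (4-5): L=1.9465, (cx,cy)=(0.1675,0.9859)
member 9 (4-6): L=0.7240, (cx,cy)=(1.0000,0.0000)
member 10 (5-6): L=1.9598, (cx,cy)=(0.2031,-0.9792)
solve A·x = −loads:
  F[0-1] = -2777.4138 N (compression)
  F[0-2] = -2353.0416 N (compression)
  F[1-2] = +3088.0097 N (tension)
  F[1-3] = -1059.6756 N (compression)
  F[2-3] = -3123.0520 N (compression)
  F[2-4] = -1234.7989 N (compression)
  F[3-4] = +2446.9450 N (tension)
  F[3-5] = -2174.4123 N (compression)
  F[4-5] = -2432.4534 N (compression)
  F[4-6] = -340.9165 N (compression)
  F[5-6] = +1678.7465 N (tension)
  Rx@0 = +2898.2500 N
  Ry@0 = +2723.3757 N
  Ry@6 = -1643.7657 N

-2174.412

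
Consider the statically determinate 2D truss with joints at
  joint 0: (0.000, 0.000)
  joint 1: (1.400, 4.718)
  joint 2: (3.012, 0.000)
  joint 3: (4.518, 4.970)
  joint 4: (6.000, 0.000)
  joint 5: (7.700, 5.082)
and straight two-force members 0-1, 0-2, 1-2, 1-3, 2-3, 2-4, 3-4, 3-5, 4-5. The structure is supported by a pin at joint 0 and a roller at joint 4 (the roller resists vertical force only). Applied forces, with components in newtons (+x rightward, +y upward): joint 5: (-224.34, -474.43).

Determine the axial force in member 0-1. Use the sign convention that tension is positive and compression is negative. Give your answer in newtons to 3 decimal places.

-57.990

N=6 nodes, M=9 members, R=3 reactions → 2N=12, M+R=12
member 0 (0-1): L=4.9213, (cx,cy)=(0.2845,0.9587)
member 1 (0-2): L=3.0120, (cx,cy)=(1.0000,0.0000)
member 2 (1-2): L=4.9858, (cx,cy)=(0.3233,-0.9463)
member 3 (1-3): L=3.1282, (cx,cy)=(0.9967,0.0806)
member 4 (2-3): L=5.1932, (cx,cy)=(0.2900,0.9570)
member 5 (2-4): L=2.9880, (cx,cy)=(1.0000,0.0000)
member 6 (3-4): L=5.1863, (cx,cy)=(0.2858,-0.9583)
member 7 (3-5): L=3.1840, (cx,cy)=(0.9994,0.0352)
member 8 (4-5): L=5.3588, (cx,cy)=(0.3172,0.9483)
solve A·x = −loads:
  F[0-1] = -57.9901 N (compression)
  F[0-2] = -207.8432 N (compression)
  F[1-2] = +55.7998 N (tension)
  F[1-3] = -34.6505 N (compression)
  F[2-3] = -55.1737 N (compression)
  F[2-4] = -173.8019 N (compression)
  F[3-4] = +55.5736 N (tension)
  F[3-5] = -66.4597 N (compression)
  F[4-5] = -497.8054 N (compression)
  Rx@0 = +224.3400 N
  Ry@0 = +55.5941 N
  Ry@4 = +418.8359 N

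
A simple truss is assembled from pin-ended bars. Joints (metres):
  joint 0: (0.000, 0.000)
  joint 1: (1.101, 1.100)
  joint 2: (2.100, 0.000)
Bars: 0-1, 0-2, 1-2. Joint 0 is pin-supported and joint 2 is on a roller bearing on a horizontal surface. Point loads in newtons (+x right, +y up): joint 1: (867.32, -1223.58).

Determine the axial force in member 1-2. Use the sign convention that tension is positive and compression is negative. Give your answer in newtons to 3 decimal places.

-1480.282

N=3 nodes, M=3 members, R=3 reactions → 2N=6, M+R=6
member 0 (0-1): L=1.5563, (cx,cy)=(0.7074,0.7068)
member 1 (0-2): L=2.1000, (cx,cy)=(1.0000,0.0000)
member 2 (1-2): L=1.4859, (cx,cy)=(0.6723,-0.7403)
solve A·x = −loads:
  F[0-1] = -180.7677 N (compression)
  F[0-2] = +995.2002 N (tension)
  F[1-2] = -1480.2824 N (compression)
  Rx@0 = -867.3200 N
  Ry@0 = +127.7640 N
  Ry@2 = +1095.8160 N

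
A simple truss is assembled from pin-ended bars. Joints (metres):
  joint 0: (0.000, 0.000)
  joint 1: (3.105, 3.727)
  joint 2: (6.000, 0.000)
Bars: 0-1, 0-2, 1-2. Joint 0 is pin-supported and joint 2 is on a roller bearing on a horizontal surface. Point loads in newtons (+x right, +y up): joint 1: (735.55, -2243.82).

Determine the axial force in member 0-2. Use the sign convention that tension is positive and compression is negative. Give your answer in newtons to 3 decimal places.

1256.863

N=3 nodes, M=3 members, R=3 reactions → 2N=6, M+R=6
member 0 (0-1): L=4.8509, (cx,cy)=(0.6401,0.7683)
member 1 (0-2): L=6.0000, (cx,cy)=(1.0000,0.0000)
member 2 (1-2): L=4.7193, (cx,cy)=(0.6134,-0.7897)
solve A·x = −loads:
  F[0-1] = -814.4466 N (compression)
  F[0-2] = +1256.8634 N (tension)
  F[1-2] = -2048.8718 N (compression)
  Rx@0 = -735.5500 N
  Ry@0 = +625.7440 N
  Ry@2 = +1618.0760 N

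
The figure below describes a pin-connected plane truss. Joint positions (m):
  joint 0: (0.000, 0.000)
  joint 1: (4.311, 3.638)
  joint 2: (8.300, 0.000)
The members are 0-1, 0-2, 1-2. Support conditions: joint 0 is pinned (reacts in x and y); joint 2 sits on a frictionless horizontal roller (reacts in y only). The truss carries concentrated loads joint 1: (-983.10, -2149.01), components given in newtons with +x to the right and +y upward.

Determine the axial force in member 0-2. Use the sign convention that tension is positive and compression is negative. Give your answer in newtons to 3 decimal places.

751.402

N=3 nodes, M=3 members, R=3 reactions → 2N=6, M+R=6
member 0 (0-1): L=5.6409, (cx,cy)=(0.7642,0.6449)
member 1 (0-2): L=8.3000, (cx,cy)=(1.0000,0.0000)
member 2 (1-2): L=5.3988, (cx,cy)=(0.7389,-0.6739)
solve A·x = −loads:
  F[0-1] = -2269.5791 N (compression)
  F[0-2] = +751.4022 N (tension)
  F[1-2] = -1016.9664 N (compression)
  Rx@0 = +983.1000 N
  Ry@0 = +1463.7251 N
  Ry@2 = +685.2849 N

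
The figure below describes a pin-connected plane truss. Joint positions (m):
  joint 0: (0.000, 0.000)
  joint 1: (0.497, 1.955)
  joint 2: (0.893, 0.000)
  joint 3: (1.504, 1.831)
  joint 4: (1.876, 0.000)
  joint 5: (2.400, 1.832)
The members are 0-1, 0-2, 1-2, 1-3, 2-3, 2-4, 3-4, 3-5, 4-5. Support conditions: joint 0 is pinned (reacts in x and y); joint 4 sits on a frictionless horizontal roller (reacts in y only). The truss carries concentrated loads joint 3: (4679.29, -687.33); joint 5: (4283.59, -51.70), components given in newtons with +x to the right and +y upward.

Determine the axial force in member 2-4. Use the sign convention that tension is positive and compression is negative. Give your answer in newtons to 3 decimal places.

N=6 nodes, M=9 members, R=3 reactions → 2N=12, M+R=12
member 0 (0-1): L=2.0172, (cx,cy)=(0.2464,0.9692)
member 1 (0-2): L=0.8930, (cx,cy)=(1.0000,0.0000)
member 2 (1-2): L=1.9947, (cx,cy)=(0.1985,-0.9801)
member 3 (1-3): L=1.0146, (cx,cy)=(0.9925,-0.1222)
member 4 (2-3): L=1.9303, (cx,cy)=(0.3165,0.9486)
member 5 (2-4): L=0.9830, (cx,cy)=(1.0000,0.0000)
member 6 (3-4): L=1.8684, (cx,cy)=(0.1991,-0.9800)
member 7 (3-5): L=0.8960, (cx,cy)=(1.0000,0.0011)
member 8 (4-5): L=1.9055, (cx,cy)=(0.2750,0.9614)
solve A·x = −loads:
  F[0-1] = +8902.7657 N (tension)
  F[0-2] = +6769.3899 N (tension)
  F[1-2] = -9311.3817 N (compression)
  F[1-3] = +4072.5687 N (tension)
  F[2-3] = +9620.7472 N (tension)
  F[2-4] = +1875.5030 N (tension)
  F[3-4] = -9501.0665 N (compression)
  F[3-5] = +4299.7528 N (tension)
  F[4-5] = -58.7645 N (compression)
  Rx@0 = -8962.8800 N
  Ry@0 = -8628.3161 N
  Ry@4 = +9367.3461 N

1875.503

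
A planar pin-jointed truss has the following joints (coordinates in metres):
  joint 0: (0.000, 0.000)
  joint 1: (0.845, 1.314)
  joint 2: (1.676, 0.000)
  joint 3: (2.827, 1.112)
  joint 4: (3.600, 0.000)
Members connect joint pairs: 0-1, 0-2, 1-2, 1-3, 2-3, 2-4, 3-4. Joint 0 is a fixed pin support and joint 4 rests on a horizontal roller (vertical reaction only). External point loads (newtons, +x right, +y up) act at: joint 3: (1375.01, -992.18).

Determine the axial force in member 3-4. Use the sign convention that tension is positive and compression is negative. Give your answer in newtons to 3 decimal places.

-1466.156

N=5 nodes, M=7 members, R=3 reactions → 2N=10, M+R=10
member 0 (0-1): L=1.5622, (cx,cy)=(0.5409,0.8411)
member 1 (0-2): L=1.6760, (cx,cy)=(1.0000,0.0000)
member 2 (1-2): L=1.5547, (cx,cy)=(0.5345,-0.8452)
member 3 (1-3): L=1.9923, (cx,cy)=(0.9948,-0.1014)
member 4 (2-3): L=1.6004, (cx,cy)=(0.7192,0.6948)
member 5 (2-4): L=1.9240, (cx,cy)=(1.0000,0.0000)
member 6 (3-4): L=1.3543, (cx,cy)=(0.5708,-0.8211)
solve A·x = −loads:
  F[0-1] = +251.6745 N (tension)
  F[0-2] = +1238.8825 N (tension)
  F[1-2] = -285.2637 N (compression)
  F[1-3] = +290.0962 N (tension)
  F[2-3] = +346.9913 N (tension)
  F[2-4] = +836.8575 N (tension)
  F[3-4] = -1466.1564 N (compression)
  Rx@0 = -1375.0100 N
  Ry@0 = -211.6822 N
  Ry@4 = +1203.8622 N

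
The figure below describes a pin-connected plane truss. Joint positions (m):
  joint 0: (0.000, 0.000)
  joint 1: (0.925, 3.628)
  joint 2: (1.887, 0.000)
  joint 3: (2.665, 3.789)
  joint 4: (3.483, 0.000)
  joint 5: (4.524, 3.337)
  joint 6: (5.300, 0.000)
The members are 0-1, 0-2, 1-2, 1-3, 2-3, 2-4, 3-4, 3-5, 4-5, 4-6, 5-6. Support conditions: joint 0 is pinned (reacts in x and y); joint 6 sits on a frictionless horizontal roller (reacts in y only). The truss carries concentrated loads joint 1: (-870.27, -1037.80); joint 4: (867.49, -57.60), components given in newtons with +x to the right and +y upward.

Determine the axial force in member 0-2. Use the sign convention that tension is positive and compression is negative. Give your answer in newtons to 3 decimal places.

372.560

N=7 nodes, M=11 members, R=3 reactions → 2N=14, M+R=14
member 0 (0-1): L=3.7441, (cx,cy)=(0.2471,0.9690)
member 1 (0-2): L=1.8870, (cx,cy)=(1.0000,0.0000)
member 2 (1-2): L=3.7534, (cx,cy)=(0.2563,-0.9666)
member 3 (1-3): L=1.7474, (cx,cy)=(0.9957,0.0921)
member 4 (2-3): L=3.8680, (cx,cy)=(0.2011,0.9796)
member 5 (2-4): L=1.5960, (cx,cy)=(1.0000,0.0000)
member 6 (3-4): L=3.8763, (cx,cy)=(0.2110,-0.9775)
member 7 (3-5): L=1.9132, (cx,cy)=(0.9717,-0.2363)
member 8 (4-5): L=3.4956, (cx,cy)=(0.2978,0.9546)
member 9 (4-6): L=1.8170, (cx,cy)=(1.0000,0.0000)
member 10 (5-6): L=3.4260, (cx,cy)=(0.2265,-0.9740)
solve A·x = −loads:
  F[0-1] = -1519.2413 N (compression)
  F[0-2] = +372.5604 N (tension)
  F[1-2] = +484.8383 N (tension)
  F[1-3] = +372.2476 N (tension)
  F[2-3] = -478.4203 N (compression)
  F[2-4] = +593.0528 N (tension)
  F[3-4] = +396.9233 N (tension)
  F[3-5] = +196.2311 N (tension)
  F[4-5] = -346.0876 N (compression)
  F[4-6] = -87.6101 N (compression)
  F[5-6] = +386.7985 N (tension)
  Rx@0 = +2.7800 N
  Ry@0 = +1472.1460 N
  Ry@6 = -376.7460 N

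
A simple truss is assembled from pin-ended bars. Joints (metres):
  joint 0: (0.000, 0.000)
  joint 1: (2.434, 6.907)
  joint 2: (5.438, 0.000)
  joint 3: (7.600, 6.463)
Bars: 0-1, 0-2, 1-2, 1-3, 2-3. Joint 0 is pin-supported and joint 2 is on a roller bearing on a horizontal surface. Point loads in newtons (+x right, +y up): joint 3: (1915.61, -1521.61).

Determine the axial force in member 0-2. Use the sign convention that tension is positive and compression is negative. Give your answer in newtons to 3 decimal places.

N=4 nodes, M=5 members, R=3 reactions → 2N=8, M+R=8
member 0 (0-1): L=7.3233, (cx,cy)=(0.3324,0.9432)
member 1 (0-2): L=5.4380, (cx,cy)=(1.0000,0.0000)
member 2 (1-2): L=7.5320, (cx,cy)=(0.3988,-0.9170)
member 3 (1-3): L=5.1850, (cx,cy)=(0.9963,-0.0856)
member 4 (2-3): L=6.8150, (cx,cy)=(0.3172,0.9483)
solve A·x = −loads:
  F[0-1] = +3055.3210 N (tension)
  F[0-2] = +900.1345 N (tension)
  F[1-2] = -3363.2662 N (compression)
  F[1-3] = +2365.5456 N (tension)
  F[2-3] = -1390.8924 N (compression)
  Rx@0 = -1915.6100 N
  Ry@0 = -2881.6308 N
  Ry@2 = +4403.2408 N

900.134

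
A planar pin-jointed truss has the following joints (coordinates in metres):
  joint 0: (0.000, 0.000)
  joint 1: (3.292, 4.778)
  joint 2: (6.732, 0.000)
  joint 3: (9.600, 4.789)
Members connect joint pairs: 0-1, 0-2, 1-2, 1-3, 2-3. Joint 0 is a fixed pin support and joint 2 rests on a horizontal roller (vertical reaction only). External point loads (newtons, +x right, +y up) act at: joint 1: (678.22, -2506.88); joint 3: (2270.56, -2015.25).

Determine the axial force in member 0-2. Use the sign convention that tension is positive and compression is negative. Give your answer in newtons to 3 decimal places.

N=4 nodes, M=5 members, R=3 reactions → 2N=8, M+R=8
member 0 (0-1): L=5.8023, (cx,cy)=(0.5674,0.8235)
member 1 (0-2): L=6.7320, (cx,cy)=(1.0000,0.0000)
member 2 (1-2): L=5.8875, (cx,cy)=(0.5843,-0.8115)
member 3 (1-3): L=6.3080, (cx,cy)=(1.0000,0.0017)
member 4 (2-3): L=5.5821, (cx,cy)=(0.5138,0.8579)
solve A·x = −loads:
  F[0-1] = +2033.0365 N (tension)
  F[0-2] = +1795.3116 N (tension)
  F[1-2] = -5144.4333 N (compression)
  F[1-3] = +3481.0783 N (tension)
  F[2-3] = -2356.0725 N (compression)
  Rx@0 = -2948.7800 N
  Ry@0 = -1674.1409 N
  Ry@2 = +6196.2709 N

1795.312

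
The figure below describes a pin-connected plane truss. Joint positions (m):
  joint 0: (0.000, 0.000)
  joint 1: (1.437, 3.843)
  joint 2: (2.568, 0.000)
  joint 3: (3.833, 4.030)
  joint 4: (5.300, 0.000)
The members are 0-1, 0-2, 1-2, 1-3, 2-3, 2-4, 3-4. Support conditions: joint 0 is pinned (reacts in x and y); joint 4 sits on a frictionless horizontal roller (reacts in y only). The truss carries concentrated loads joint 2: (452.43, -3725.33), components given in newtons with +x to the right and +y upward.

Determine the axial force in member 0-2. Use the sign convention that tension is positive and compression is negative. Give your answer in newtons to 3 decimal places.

1170.482

N=5 nodes, M=7 members, R=3 reactions → 2N=10, M+R=10
member 0 (0-1): L=4.1029, (cx,cy)=(0.3502,0.9367)
member 1 (0-2): L=2.5680, (cx,cy)=(1.0000,0.0000)
member 2 (1-2): L=4.0060, (cx,cy)=(0.2823,-0.9593)
member 3 (1-3): L=2.4033, (cx,cy)=(0.9970,0.0778)
member 4 (2-3): L=4.2239, (cx,cy)=(0.2995,0.9541)
member 5 (2-4): L=2.7320, (cx,cy)=(1.0000,0.0000)
member 6 (3-4): L=4.2887, (cx,cy)=(0.3421,-0.9397)
solve A·x = −loads:
  F[0-1] = -2050.1608 N (compression)
  F[0-2] = +1170.4821 N (tension)
  F[1-2] = +1899.6847 N (tension)
  F[1-3] = -1258.2019 N (compression)
  F[2-3] = +1994.4749 N (tension)
  F[2-4] = +657.0660 N (tension)
  F[3-4] = -1920.9011 N (compression)
  Rx@0 = -452.4300 N
  Ry@0 = +1920.3022 N
  Ry@4 = +1805.0278 N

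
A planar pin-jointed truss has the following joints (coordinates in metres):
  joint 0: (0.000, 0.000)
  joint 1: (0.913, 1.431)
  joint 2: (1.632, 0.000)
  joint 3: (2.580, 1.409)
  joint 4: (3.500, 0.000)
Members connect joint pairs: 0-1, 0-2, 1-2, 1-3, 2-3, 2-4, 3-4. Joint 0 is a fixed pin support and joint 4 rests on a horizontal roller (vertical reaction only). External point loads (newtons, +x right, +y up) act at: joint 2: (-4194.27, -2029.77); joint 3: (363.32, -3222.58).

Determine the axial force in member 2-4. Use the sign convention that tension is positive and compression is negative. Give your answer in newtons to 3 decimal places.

N=5 nodes, M=7 members, R=3 reactions → 2N=10, M+R=10
member 0 (0-1): L=1.6974, (cx,cy)=(0.5379,0.8430)
member 1 (0-2): L=1.6320, (cx,cy)=(1.0000,0.0000)
member 2 (1-2): L=1.6015, (cx,cy)=(0.4490,-0.8936)
member 3 (1-3): L=1.6671, (cx,cy)=(0.9999,-0.0132)
member 4 (2-3): L=1.6982, (cx,cy)=(0.5582,0.8297)
member 5 (2-4): L=1.8680, (cx,cy)=(1.0000,0.0000)
member 6 (3-4): L=1.6828, (cx,cy)=(0.5467,-0.8373)
solve A·x = −loads:
  F[0-1] = -2116.3336 N (compression)
  F[0-2] = -2692.6456 N (compression)
  F[1-2] = +2026.9296 N (tension)
  F[1-3] = -2048.4954 N (compression)
  F[2-3] = +263.4781 N (tension)
  F[2-4] = +2264.5561 N (tension)
  F[3-4] = -4142.0698 N (compression)
  Rx@0 = +3830.9500 N
  Ry@0 = +1784.1332 N
  Ry@4 = +3468.2168 N

2264.556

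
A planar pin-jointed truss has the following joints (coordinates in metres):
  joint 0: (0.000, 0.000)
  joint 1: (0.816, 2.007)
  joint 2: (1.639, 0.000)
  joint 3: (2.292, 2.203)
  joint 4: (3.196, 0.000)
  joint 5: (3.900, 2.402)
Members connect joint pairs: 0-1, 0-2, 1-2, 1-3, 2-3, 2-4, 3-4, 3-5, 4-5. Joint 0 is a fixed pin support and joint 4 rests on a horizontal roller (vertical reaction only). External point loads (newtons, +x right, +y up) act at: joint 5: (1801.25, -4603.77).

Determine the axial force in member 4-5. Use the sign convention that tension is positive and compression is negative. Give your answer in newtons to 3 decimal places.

-5219.027

N=6 nodes, M=9 members, R=3 reactions → 2N=12, M+R=12
member 0 (0-1): L=2.1665, (cx,cy)=(0.3766,0.9264)
member 1 (0-2): L=1.6390, (cx,cy)=(1.0000,0.0000)
member 2 (1-2): L=2.1692, (cx,cy)=(0.3794,-0.9252)
member 3 (1-3): L=1.4890, (cx,cy)=(0.9913,0.1316)
member 4 (2-3): L=2.2977, (cx,cy)=(0.2842,0.9588)
member 5 (2-4): L=1.5570, (cx,cy)=(1.0000,0.0000)
member 6 (3-4): L=2.3813, (cx,cy)=(0.3796,-0.9251)
member 7 (3-5): L=1.6203, (cx,cy)=(0.9924,0.1228)
member 8 (4-5): L=2.5030, (cx,cy)=(0.2813,0.9596)
solve A·x = −loads:
  F[0-1] = +2556.0799 N (tension)
  F[0-2] = +838.5357 N (tension)
  F[1-2] = -2296.0062 N (compression)
  F[1-3] = +1849.9274 N (tension)
  F[2-3] = +2215.6947 N (tension)
  F[2-4] = -662.2624 N (compression)
  F[3-4] = -2122.1430 N (compression)
  F[3-5] = +3294.0811 N (tension)
  F[4-5] = -5219.0269 N (compression)
  Rx@0 = -1801.2500 N
  Ry@0 = -2367.8525 N
  Ry@4 = +6971.6225 N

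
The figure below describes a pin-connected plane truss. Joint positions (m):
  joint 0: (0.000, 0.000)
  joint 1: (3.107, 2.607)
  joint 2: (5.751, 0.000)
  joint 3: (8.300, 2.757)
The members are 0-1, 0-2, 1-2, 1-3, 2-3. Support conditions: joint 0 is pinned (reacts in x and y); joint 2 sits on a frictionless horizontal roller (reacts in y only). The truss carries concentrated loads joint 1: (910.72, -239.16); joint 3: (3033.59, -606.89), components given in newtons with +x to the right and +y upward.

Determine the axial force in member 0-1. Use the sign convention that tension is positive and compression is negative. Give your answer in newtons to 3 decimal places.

3152.213

N=4 nodes, M=5 members, R=3 reactions → 2N=8, M+R=8
member 0 (0-1): L=4.0558, (cx,cy)=(0.7661,0.6428)
member 1 (0-2): L=5.7510, (cx,cy)=(1.0000,0.0000)
member 2 (1-2): L=3.7131, (cx,cy)=(0.7121,-0.7021)
member 3 (1-3): L=5.1952, (cx,cy)=(0.9996,0.0289)
member 4 (2-3): L=3.7548, (cx,cy)=(0.6789,0.7343)
solve A·x = −loads:
  F[0-1] = +3152.2126 N (tension)
  F[0-2] = +1529.5434 N (tension)
  F[1-2] = -3074.5229 N (compression)
  F[1-3] = +3694.8674 N (tension)
  F[2-3] = -971.8218 N (compression)
  Rx@0 = -3944.3100 N
  Ry@0 = -2026.1656 N
  Ry@2 = +2872.2156 N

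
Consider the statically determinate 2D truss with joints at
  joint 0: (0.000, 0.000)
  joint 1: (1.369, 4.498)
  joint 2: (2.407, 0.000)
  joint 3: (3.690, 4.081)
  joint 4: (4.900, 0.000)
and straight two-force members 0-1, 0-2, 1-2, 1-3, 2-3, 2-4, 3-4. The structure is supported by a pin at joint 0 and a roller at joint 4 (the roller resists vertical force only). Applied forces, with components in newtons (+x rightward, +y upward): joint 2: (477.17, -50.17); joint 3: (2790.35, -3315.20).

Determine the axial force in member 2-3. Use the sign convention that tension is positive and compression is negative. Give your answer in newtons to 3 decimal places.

N=5 nodes, M=7 members, R=3 reactions → 2N=10, M+R=10
member 0 (0-1): L=4.7017, (cx,cy)=(0.2912,0.9567)
member 1 (0-2): L=2.4070, (cx,cy)=(1.0000,0.0000)
member 2 (1-2): L=4.6162, (cx,cy)=(0.2249,-0.9744)
member 3 (1-3): L=2.3582, (cx,cy)=(0.9842,-0.1768)
member 4 (2-3): L=4.2779, (cx,cy)=(0.2999,0.9540)
member 5 (2-4): L=2.4930, (cx,cy)=(1.0000,0.0000)
member 6 (3-4): L=4.2566, (cx,cy)=(0.2843,-0.9587)
solve A·x = −loads:
  F[0-1] = +1546.8074 N (tension)
  F[0-2] = +2817.1360 N (tension)
  F[1-2] = -1671.0035 N (compression)
  F[1-3] = +839.3525 N (tension)
  F[2-3] = +1759.3703 N (tension)
  F[2-4] = +1436.5692 N (tension)
  F[3-4] = -5053.6393 N (compression)
  Rx@0 = -3267.5200 N
  Ry@0 = -1479.7862 N
  Ry@4 = +4845.1562 N

1759.370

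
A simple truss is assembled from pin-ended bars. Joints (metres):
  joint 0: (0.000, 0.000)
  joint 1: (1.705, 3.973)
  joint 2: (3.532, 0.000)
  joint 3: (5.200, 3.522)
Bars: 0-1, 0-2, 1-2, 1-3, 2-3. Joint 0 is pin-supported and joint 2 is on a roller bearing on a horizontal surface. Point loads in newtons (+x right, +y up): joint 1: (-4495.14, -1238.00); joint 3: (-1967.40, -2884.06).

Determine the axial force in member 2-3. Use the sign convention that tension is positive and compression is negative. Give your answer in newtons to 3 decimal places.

-3272.087

N=4 nodes, M=5 members, R=3 reactions → 2N=8, M+R=8
member 0 (0-1): L=4.3234, (cx,cy)=(0.3944,0.9190)
member 1 (0-2): L=3.5320, (cx,cy)=(1.0000,0.0000)
member 2 (1-2): L=4.3729, (cx,cy)=(0.4178,-0.9085)
member 3 (1-3): L=3.5240, (cx,cy)=(0.9918,-0.1280)
member 4 (2-3): L=3.8970, (cx,cy)=(0.4280,0.9038)
solve A·x = −loads:
  F[0-1] = -6851.9235 N (compression)
  F[0-2] = -3760.3750 N (compression)
  F[1-2] = +5648.3432 N (tension)
  F[1-3] = -571.5812 N (compression)
  F[2-3] = -3272.0867 N (compression)
  Rx@0 = +6462.5400 N
  Ry@0 = +6296.5991 N
  Ry@2 = -2174.5391 N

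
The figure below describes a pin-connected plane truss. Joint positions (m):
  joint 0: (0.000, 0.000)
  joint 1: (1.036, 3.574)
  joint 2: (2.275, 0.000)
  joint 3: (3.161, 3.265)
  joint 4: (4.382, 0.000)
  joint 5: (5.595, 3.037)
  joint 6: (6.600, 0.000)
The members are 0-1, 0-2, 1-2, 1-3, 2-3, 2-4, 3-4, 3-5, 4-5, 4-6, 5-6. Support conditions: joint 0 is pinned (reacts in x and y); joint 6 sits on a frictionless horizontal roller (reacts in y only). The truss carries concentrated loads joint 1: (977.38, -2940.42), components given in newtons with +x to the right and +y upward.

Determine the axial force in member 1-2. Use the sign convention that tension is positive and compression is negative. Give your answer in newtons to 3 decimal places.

-854.345

N=7 nodes, M=11 members, R=3 reactions → 2N=14, M+R=14
member 0 (0-1): L=3.7211, (cx,cy)=(0.2784,0.9605)
member 1 (0-2): L=2.2750, (cx,cy)=(1.0000,0.0000)
member 2 (1-2): L=3.7827, (cx,cy)=(0.3275,-0.9448)
member 3 (1-3): L=2.1473, (cx,cy)=(0.9896,-0.1439)
member 4 (2-3): L=3.3831, (cx,cy)=(0.2619,0.9651)
member 5 (2-4): L=2.1070, (cx,cy)=(1.0000,0.0000)
member 6 (3-4): L=3.4858, (cx,cy)=(0.3503,-0.9366)
member 7 (3-5): L=2.4447, (cx,cy)=(0.9956,-0.0933)
member 8 (4-5): L=3.2703, (cx,cy)=(0.3709,0.9287)
member 9 (4-6): L=2.2180, (cx,cy)=(1.0000,0.0000)
member 10 (5-6): L=3.1990, (cx,cy)=(0.3142,-0.9494)
solve A·x = −loads:
  F[0-1] = -2029.8530 N (compression)
  F[0-2] = +1542.5122 N (tension)
  F[1-2] = -854.3450 N (compression)
  F[1-3] = -1275.9542 N (compression)
  F[2-3] = +836.4081 N (tension)
  F[2-4] = +1043.6263 N (tension)
  F[3-4] = -988.0813 N (compression)
  F[3-5] = -700.5803 N (compression)
  F[4-5] = +996.5727 N (tension)
  F[4-6] = +327.8818 N (tension)
  F[5-6] = -1043.6649 N (compression)
  Rx@0 = -977.3800 N
  Ry@0 = +1949.5971 N
  Ry@6 = +990.8229 N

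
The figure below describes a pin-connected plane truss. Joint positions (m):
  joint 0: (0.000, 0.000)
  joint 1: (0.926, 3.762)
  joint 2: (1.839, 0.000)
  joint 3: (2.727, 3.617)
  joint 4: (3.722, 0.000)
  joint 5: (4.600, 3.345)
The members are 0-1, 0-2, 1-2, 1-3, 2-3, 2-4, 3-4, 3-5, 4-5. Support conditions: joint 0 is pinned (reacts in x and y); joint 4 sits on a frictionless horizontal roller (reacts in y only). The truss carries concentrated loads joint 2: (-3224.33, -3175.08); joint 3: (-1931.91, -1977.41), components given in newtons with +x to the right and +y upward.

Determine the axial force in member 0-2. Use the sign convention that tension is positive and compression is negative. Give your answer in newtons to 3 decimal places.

-4168.621

N=6 nodes, M=9 members, R=3 reactions → 2N=12, M+R=12
member 0 (0-1): L=3.8743, (cx,cy)=(0.2390,0.9710)
member 1 (0-2): L=1.8390, (cx,cy)=(1.0000,0.0000)
member 2 (1-2): L=3.8712, (cx,cy)=(0.2358,-0.9718)
member 3 (1-3): L=1.8068, (cx,cy)=(0.9968,-0.0803)
member 4 (2-3): L=3.7244, (cx,cy)=(0.2384,0.9712)
member 5 (2-4): L=1.8830, (cx,cy)=(1.0000,0.0000)
member 6 (3-4): L=3.7514, (cx,cy)=(0.2652,-0.9642)
member 7 (3-5): L=1.8926, (cx,cy)=(0.9896,-0.1437)
member 8 (4-5): L=3.4583, (cx,cy)=(0.2539,0.9672)
solve A·x = −loads:
  F[0-1] = -4132.0984 N (compression)
  F[0-2] = -4168.6207 N (compression)
  F[1-2] = +4294.5404 N (tension)
  F[1-3] = -2006.9339 N (compression)
  F[2-3] = -1027.9614 N (compression)
  F[2-4] = +313.6446 N (tension)
  F[3-4] = -1182.5069 N (compression)
  F[3-5] = +0.0000 N (tension)
  F[4-5] = -0.0000 N (compression)
  Rx@0 = +5156.2400 N
  Ry@0 = +4012.3367 N
  Ry@4 = +1140.1533 N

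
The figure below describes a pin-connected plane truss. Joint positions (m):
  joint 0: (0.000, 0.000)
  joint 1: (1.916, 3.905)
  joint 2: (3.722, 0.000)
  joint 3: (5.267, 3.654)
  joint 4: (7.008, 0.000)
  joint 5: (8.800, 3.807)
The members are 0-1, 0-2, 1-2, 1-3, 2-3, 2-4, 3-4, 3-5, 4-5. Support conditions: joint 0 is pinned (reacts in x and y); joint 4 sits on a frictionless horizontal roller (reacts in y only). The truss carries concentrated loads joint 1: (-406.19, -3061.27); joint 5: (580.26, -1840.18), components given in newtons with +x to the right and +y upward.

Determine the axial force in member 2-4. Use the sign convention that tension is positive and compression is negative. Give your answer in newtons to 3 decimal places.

-261.432

N=6 nodes, M=9 members, R=3 reactions → 2N=12, M+R=12
member 0 (0-1): L=4.3497, (cx,cy)=(0.4405,0.8978)
member 1 (0-2): L=3.7220, (cx,cy)=(1.0000,0.0000)
member 2 (1-2): L=4.3024, (cx,cy)=(0.4198,-0.9076)
member 3 (1-3): L=3.3604, (cx,cy)=(0.9972,-0.0747)
member 4 (2-3): L=3.9672, (cx,cy)=(0.3894,0.9211)
member 5 (2-4): L=3.2860, (cx,cy)=(1.0000,0.0000)
member 6 (3-4): L=4.0476, (cx,cy)=(0.4301,-0.9028)
member 7 (3-5): L=3.5363, (cx,cy)=(0.9991,0.0433)
member 8 (4-5): L=4.2077, (cx,cy)=(0.4259,0.9048)
solve A·x = −loads:
  F[0-1] = -1854.4896 N (compression)
  F[0-2] = +990.9503 N (tension)
  F[1-2] = -1558.5921 N (compression)
  F[1-3] = +244.2352 N (tension)
  F[2-3] = +1535.8860 N (tension)
  F[2-4] = -261.4324 N (compression)
  F[3-4] = -1475.9579 N (compression)
  F[3-5] = +1477.9375 N (tension)
  F[4-5] = -2104.5258 N (compression)
  Rx@0 = -174.0700 N
  Ry@0 = +1664.8839 N
  Ry@4 = +3236.5661 N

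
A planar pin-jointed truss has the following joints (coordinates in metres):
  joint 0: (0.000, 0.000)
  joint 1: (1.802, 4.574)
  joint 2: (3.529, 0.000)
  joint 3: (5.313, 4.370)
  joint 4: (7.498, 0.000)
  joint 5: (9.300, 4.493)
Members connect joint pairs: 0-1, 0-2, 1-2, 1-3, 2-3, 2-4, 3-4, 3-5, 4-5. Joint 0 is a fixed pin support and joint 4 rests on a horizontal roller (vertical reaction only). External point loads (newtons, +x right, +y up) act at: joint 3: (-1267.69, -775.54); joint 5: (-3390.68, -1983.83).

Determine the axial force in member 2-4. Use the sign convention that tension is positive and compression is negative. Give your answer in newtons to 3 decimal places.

-1594.765

N=6 nodes, M=9 members, R=3 reactions → 2N=12, M+R=12
member 0 (0-1): L=4.9162, (cx,cy)=(0.3665,0.9304)
member 1 (0-2): L=3.5290, (cx,cy)=(1.0000,0.0000)
member 2 (1-2): L=4.8892, (cx,cy)=(0.3532,-0.9355)
member 3 (1-3): L=3.5169, (cx,cy)=(0.9983,-0.0580)
member 4 (2-3): L=4.7201, (cx,cy)=(0.3780,0.9258)
member 5 (2-4): L=3.9690, (cx,cy)=(1.0000,0.0000)
member 6 (3-4): L=4.8858, (cx,cy)=(0.4472,-0.8944)
member 7 (3-5): L=3.9889, (cx,cy)=(0.9995,0.0308)
member 8 (4-5): L=4.8409, (cx,cy)=(0.3722,0.9281)
solve A·x = −loads:
  F[0-1] = -2708.3496 N (compression)
  F[0-2] = -3665.6356 N (compression)
  F[1-2] = +2816.9321 N (tension)
  F[1-3] = -1991.1104 N (compression)
  F[2-3] = -2846.4859 N (compression)
  F[2-4] = -1594.7648 N (compression)
  F[3-4] = +1859.5680 N (tension)
  F[3-5] = -2628.7894 N (compression)
  F[4-5] = -2050.1015 N (compression)
  Rx@0 = +4658.3700 N
  Ry@0 = +2519.8485 N
  Ry@4 = +239.5215 N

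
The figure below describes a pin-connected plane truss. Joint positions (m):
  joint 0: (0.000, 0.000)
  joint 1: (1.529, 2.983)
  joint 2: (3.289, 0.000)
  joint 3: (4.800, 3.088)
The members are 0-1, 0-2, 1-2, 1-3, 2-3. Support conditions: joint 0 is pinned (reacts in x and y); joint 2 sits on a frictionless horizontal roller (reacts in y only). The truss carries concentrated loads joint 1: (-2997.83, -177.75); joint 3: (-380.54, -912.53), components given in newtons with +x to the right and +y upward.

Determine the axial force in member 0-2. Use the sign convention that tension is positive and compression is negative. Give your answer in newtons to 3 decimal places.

-1967.725

N=4 nodes, M=5 members, R=3 reactions → 2N=8, M+R=8
member 0 (0-1): L=3.3520, (cx,cy)=(0.4561,0.8899)
member 1 (0-2): L=3.2890, (cx,cy)=(1.0000,0.0000)
member 2 (1-2): L=3.4635, (cx,cy)=(0.5082,-0.8613)
member 3 (1-3): L=3.2727, (cx,cy)=(0.9995,0.0321)
member 4 (2-3): L=3.4379, (cx,cy)=(0.4395,0.8982)
solve A·x = −loads:
  F[0-1] = -3092.5633 N (compression)
  F[0-2] = -1967.7251 N (compression)
  F[1-2] = +2991.5247 N (tension)
  F[1-3] = +67.0605 N (tension)
  F[2-3] = -1018.3112 N (compression)
  Rx@0 = +3378.3700 N
  Ry@0 = +2752.0953 N
  Ry@2 = -1661.8153 N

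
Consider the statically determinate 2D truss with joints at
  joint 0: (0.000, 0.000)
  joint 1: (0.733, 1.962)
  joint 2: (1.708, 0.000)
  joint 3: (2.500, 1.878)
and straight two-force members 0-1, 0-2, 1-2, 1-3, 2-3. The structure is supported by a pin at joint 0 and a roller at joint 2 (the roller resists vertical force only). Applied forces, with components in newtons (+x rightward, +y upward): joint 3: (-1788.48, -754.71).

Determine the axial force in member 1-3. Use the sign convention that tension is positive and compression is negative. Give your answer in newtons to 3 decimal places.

-1442.932

N=4 nodes, M=5 members, R=3 reactions → 2N=8, M+R=8
member 0 (0-1): L=2.0945, (cx,cy)=(0.3500,0.9368)
member 1 (0-2): L=1.7080, (cx,cy)=(1.0000,0.0000)
member 2 (1-2): L=2.1909, (cx,cy)=(0.4450,-0.8955)
member 3 (1-3): L=1.7690, (cx,cy)=(0.9989,-0.0475)
member 4 (2-3): L=2.0382, (cx,cy)=(0.3886,0.9214)
solve A·x = −loads:
  F[0-1] = -1725.6617 N (compression)
  F[0-2] = -1184.5466 N (compression)
  F[1-2] = +1881.6422 N (tension)
  F[1-3] = -1442.9321 N (compression)
  F[2-3] = -893.4392 N (compression)
  Rx@0 = +1788.4800 N
  Ry@0 = +1616.5311 N
  Ry@2 = -861.8211 N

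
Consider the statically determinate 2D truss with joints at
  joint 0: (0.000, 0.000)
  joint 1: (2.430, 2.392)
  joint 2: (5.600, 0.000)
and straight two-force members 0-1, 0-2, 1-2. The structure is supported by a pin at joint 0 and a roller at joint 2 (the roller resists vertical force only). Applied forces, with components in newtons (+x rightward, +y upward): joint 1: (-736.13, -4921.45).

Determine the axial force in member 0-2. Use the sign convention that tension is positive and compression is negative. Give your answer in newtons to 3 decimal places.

N=3 nodes, M=3 members, R=3 reactions → 2N=6, M+R=6
member 0 (0-1): L=3.4098, (cx,cy)=(0.7127,0.7015)
member 1 (0-2): L=5.6000, (cx,cy)=(1.0000,0.0000)
member 2 (1-2): L=3.9712, (cx,cy)=(0.7982,-0.6023)
solve A·x = −loads:
  F[0-1] = -4419.4856 N (compression)
  F[0-2] = +2413.4476 N (tension)
  F[1-2] = -3023.4460 N (compression)
  Rx@0 = +736.1300 N
  Ry@0 = +3100.3249 N
  Ry@2 = +1821.1251 N

2413.448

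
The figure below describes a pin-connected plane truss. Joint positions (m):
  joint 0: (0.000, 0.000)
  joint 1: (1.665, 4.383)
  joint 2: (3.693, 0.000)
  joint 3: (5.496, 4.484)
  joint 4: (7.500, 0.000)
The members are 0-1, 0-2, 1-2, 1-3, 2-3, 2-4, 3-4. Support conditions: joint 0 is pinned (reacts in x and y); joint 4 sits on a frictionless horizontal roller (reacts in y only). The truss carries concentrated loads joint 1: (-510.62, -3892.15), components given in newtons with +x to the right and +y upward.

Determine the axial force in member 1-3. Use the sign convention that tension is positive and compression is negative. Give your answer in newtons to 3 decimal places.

-485.563

N=5 nodes, M=7 members, R=3 reactions → 2N=10, M+R=10
member 0 (0-1): L=4.6886, (cx,cy)=(0.3551,0.9348)
member 1 (0-2): L=3.6930, (cx,cy)=(1.0000,0.0000)
member 2 (1-2): L=4.8294, (cx,cy)=(0.4199,-0.9076)
member 3 (1-3): L=3.8323, (cx,cy)=(0.9997,0.0264)
member 4 (2-3): L=4.8329, (cx,cy)=(0.3731,0.9278)
member 5 (2-4): L=3.8070, (cx,cy)=(1.0000,0.0000)
member 6 (3-4): L=4.9114, (cx,cy)=(0.4080,-0.9130)
solve A·x = −loads:
  F[0-1] = -3558.4311 N (compression)
  F[0-2] = +753.0398 N (tension)
  F[1-2] = -637.3667 N (compression)
  F[1-3] = -485.5625 N (compression)
  F[2-3] = +623.4588 N (tension)
  F[2-4] = +252.8021 N (tension)
  F[3-4] = -619.5724 N (compression)
  Rx@0 = +510.6200 N
  Ry@0 = +3326.4990 N
  Ry@4 = +565.6510 N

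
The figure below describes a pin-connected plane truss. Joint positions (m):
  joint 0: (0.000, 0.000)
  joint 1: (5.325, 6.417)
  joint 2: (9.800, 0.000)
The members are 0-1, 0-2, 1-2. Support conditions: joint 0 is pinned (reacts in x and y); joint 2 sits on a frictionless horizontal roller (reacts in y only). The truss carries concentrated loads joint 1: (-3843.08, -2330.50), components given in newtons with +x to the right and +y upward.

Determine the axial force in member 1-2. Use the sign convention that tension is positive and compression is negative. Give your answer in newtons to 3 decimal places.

1524.075

N=3 nodes, M=3 members, R=3 reactions → 2N=6, M+R=6
member 0 (0-1): L=8.3387, (cx,cy)=(0.6386,0.7695)
member 1 (0-2): L=9.8000, (cx,cy)=(1.0000,0.0000)
member 2 (1-2): L=7.8233, (cx,cy)=(0.5720,-0.8202)
solve A·x = −loads:
  F[0-1] = -4652.8895 N (compression)
  F[0-2] = -871.7885 N (compression)
  F[1-2] = +1524.0748 N (tension)
  Rx@0 = +3843.0800 N
  Ry@0 = +3580.6155 N
  Ry@2 = -1250.1155 N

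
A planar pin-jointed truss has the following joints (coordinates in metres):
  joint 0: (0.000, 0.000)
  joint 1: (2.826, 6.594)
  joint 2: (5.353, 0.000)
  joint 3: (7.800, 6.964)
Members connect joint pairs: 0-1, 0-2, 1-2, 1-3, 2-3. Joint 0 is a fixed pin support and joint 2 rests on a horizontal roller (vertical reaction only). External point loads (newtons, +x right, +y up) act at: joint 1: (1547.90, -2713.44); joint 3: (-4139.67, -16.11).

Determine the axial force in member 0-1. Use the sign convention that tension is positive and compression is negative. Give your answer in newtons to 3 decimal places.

N=4 nodes, M=5 members, R=3 reactions → 2N=8, M+R=8
member 0 (0-1): L=7.1741, (cx,cy)=(0.3939,0.9191)
member 1 (0-2): L=5.3530, (cx,cy)=(1.0000,0.0000)
member 2 (1-2): L=7.0616, (cx,cy)=(0.3578,-0.9338)
member 3 (1-3): L=4.9877, (cx,cy)=(0.9972,0.0742)
member 4 (2-3): L=7.3814, (cx,cy)=(0.3315,0.9435)
solve A·x = −loads:
  F[0-1] = -5170.3868 N (compression)
  F[0-2] = -555.0549 N (compression)
  F[1-2] = +1845.3248 N (tension)
  F[1-3] = -4256.6922 N (compression)
  F[2-3] = +317.6201 N (tension)
  Rx@0 = +2591.7700 N
  Ry@0 = +4752.3353 N
  Ry@2 = -2022.7853 N

-5170.387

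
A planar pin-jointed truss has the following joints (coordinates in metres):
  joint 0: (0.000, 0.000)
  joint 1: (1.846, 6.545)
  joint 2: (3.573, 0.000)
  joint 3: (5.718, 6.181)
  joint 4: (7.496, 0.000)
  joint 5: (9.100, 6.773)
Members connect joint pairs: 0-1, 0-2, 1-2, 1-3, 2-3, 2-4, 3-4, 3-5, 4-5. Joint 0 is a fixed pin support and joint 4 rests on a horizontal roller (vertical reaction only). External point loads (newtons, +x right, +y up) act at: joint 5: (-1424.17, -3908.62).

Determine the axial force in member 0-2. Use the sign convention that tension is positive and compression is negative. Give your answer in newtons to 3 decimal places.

N=6 nodes, M=9 members, R=3 reactions → 2N=12, M+R=12
member 0 (0-1): L=6.8003, (cx,cy)=(0.2715,0.9625)
member 1 (0-2): L=3.5730, (cx,cy)=(1.0000,0.0000)
member 2 (1-2): L=6.7690, (cx,cy)=(0.2551,-0.9669)
member 3 (1-3): L=3.8891, (cx,cy)=(0.9956,-0.0936)
member 4 (2-3): L=6.5426, (cx,cy)=(0.3279,0.9447)
member 5 (2-4): L=3.9230, (cx,cy)=(1.0000,0.0000)
member 6 (3-4): L=6.4316, (cx,cy)=(0.2764,-0.9610)
member 7 (3-5): L=3.4334, (cx,cy)=(0.9850,0.1724)
member 8 (4-5): L=6.9603, (cx,cy)=(0.2304,0.9731)
solve A·x = −loads:
  F[0-1] = -468.0106 N (compression)
  F[0-2] = -1297.1254 N (compression)
  F[1-2] = +490.3701 N (tension)
  F[1-3] = -253.2660 N (compression)
  F[2-3] = -501.8809 N (compression)
  F[2-4] = -1007.4737 N (compression)
  F[3-4] = +373.9741 N (tension)
  F[3-5] = -527.9874 N (compression)
  F[4-5] = -3923.1771 N (compression)
  Rx@0 = +1424.1700 N
  Ry@0 = +450.4372 N
  Ry@4 = +3458.1828 N

-1297.125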